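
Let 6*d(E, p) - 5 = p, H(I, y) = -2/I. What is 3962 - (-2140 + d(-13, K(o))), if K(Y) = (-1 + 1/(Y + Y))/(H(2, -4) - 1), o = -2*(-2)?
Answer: 195235/32 ≈ 6101.1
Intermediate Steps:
o = 4
K(Y) = ½ - 1/(4*Y) (K(Y) = (-1 + 1/(Y + Y))/(-2/2 - 1) = (-1 + 1/(2*Y))/(-2*½ - 1) = (-1 + 1/(2*Y))/(-1 - 1) = (-1 + 1/(2*Y))/(-2) = (-1 + 1/(2*Y))*(-½) = ½ - 1/(4*Y))
d(E, p) = ⅚ + p/6
3962 - (-2140 + d(-13, K(o))) = 3962 - (-2140 + (⅚ + ((¼)*(-1 + 2*4)/4)/6)) = 3962 - (-2140 + (⅚ + ((¼)*(¼)*(-1 + 8))/6)) = 3962 - (-2140 + (⅚ + ((¼)*(¼)*7)/6)) = 3962 - (-2140 + (⅚ + (⅙)*(7/16))) = 3962 - (-2140 + (⅚ + 7/96)) = 3962 - (-2140 + 29/32) = 3962 - 1*(-68451/32) = 3962 + 68451/32 = 195235/32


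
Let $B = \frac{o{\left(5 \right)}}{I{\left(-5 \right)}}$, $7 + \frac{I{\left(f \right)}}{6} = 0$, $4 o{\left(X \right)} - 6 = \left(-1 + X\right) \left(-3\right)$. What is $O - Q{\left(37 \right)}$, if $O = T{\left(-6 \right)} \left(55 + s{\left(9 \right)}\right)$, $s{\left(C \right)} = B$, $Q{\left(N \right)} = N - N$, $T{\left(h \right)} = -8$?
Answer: $- \frac{3082}{7} \approx -440.29$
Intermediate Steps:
$o{\left(X \right)} = \frac{9}{4} - \frac{3 X}{4}$ ($o{\left(X \right)} = \frac{3}{2} + \frac{\left(-1 + X\right) \left(-3\right)}{4} = \frac{3}{2} + \frac{3 - 3 X}{4} = \frac{3}{2} - \left(- \frac{3}{4} + \frac{3 X}{4}\right) = \frac{9}{4} - \frac{3 X}{4}$)
$I{\left(f \right)} = -42$ ($I{\left(f \right)} = -42 + 6 \cdot 0 = -42 + 0 = -42$)
$Q{\left(N \right)} = 0$
$B = \frac{1}{28}$ ($B = \frac{\frac{9}{4} - \frac{15}{4}}{-42} = \left(\frac{9}{4} - \frac{15}{4}\right) \left(- \frac{1}{42}\right) = \left(- \frac{3}{2}\right) \left(- \frac{1}{42}\right) = \frac{1}{28} \approx 0.035714$)
$s{\left(C \right)} = \frac{1}{28}$
$O = - \frac{3082}{7}$ ($O = - 8 \left(55 + \frac{1}{28}\right) = \left(-8\right) \frac{1541}{28} = - \frac{3082}{7} \approx -440.29$)
$O - Q{\left(37 \right)} = - \frac{3082}{7} - 0 = - \frac{3082}{7} + 0 = - \frac{3082}{7}$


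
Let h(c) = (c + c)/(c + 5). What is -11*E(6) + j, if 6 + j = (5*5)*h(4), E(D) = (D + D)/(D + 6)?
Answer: 47/9 ≈ 5.2222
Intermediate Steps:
E(D) = 2*D/(6 + D) (E(D) = (2*D)/(6 + D) = 2*D/(6 + D))
h(c) = 2*c/(5 + c) (h(c) = (2*c)/(5 + c) = 2*c/(5 + c))
j = 146/9 (j = -6 + (5*5)*(2*4/(5 + 4)) = -6 + 25*(2*4/9) = -6 + 25*(2*4*(1/9)) = -6 + 25*(8/9) = -6 + 200/9 = 146/9 ≈ 16.222)
-11*E(6) + j = -22*6/(6 + 6) + 146/9 = -22*6/12 + 146/9 = -11*1 + 146/9 = -11 + 146/9 = 47/9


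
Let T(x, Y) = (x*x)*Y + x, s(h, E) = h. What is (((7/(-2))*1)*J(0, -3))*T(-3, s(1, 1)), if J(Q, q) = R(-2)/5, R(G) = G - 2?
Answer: 84/5 ≈ 16.800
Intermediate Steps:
T(x, Y) = x + Y*x² (T(x, Y) = x²*Y + x = Y*x² + x = x + Y*x²)
R(G) = -2 + G
J(Q, q) = -⅘ (J(Q, q) = (-2 - 2)/5 = -4*⅕ = -⅘)
(((7/(-2))*1)*J(0, -3))*T(-3, s(1, 1)) = (((7/(-2))*1)*(-⅘))*(-3*(1 + 1*(-3))) = (((7*(-½))*1)*(-⅘))*(-3*(1 - 3)) = (-7/2*1*(-⅘))*(-3*(-2)) = -7/2*(-⅘)*6 = (14/5)*6 = 84/5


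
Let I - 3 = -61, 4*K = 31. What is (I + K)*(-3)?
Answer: 603/4 ≈ 150.75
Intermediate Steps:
K = 31/4 (K = (1/4)*31 = 31/4 ≈ 7.7500)
I = -58 (I = 3 - 61 = -58)
(I + K)*(-3) = (-58 + 31/4)*(-3) = -201/4*(-3) = 603/4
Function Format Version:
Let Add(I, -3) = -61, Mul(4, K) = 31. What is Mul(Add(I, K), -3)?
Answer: Rational(603, 4) ≈ 150.75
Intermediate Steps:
K = Rational(31, 4) (K = Mul(Rational(1, 4), 31) = Rational(31, 4) ≈ 7.7500)
I = -58 (I = Add(3, -61) = -58)
Mul(Add(I, K), -3) = Mul(Add(-58, Rational(31, 4)), -3) = Mul(Rational(-201, 4), -3) = Rational(603, 4)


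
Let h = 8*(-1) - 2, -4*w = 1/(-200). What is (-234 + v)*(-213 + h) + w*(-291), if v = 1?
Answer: 41566909/800 ≈ 51959.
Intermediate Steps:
w = 1/800 (w = -¼/(-200) = -¼*(-1/200) = 1/800 ≈ 0.0012500)
h = -10 (h = -8 - 2 = -10)
(-234 + v)*(-213 + h) + w*(-291) = (-234 + 1)*(-213 - 10) + (1/800)*(-291) = -233*(-223) - 291/800 = 51959 - 291/800 = 41566909/800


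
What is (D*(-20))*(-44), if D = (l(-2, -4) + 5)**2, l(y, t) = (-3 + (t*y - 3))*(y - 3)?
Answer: 22000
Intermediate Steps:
l(y, t) = (-6 + t*y)*(-3 + y) (l(y, t) = (-3 + (-3 + t*y))*(-3 + y) = (-6 + t*y)*(-3 + y))
D = 25 (D = ((18 - 6*(-2) - 4*(-2)**2 - 3*(-4)*(-2)) + 5)**2 = ((18 + 12 - 4*4 - 24) + 5)**2 = ((18 + 12 - 16 - 24) + 5)**2 = (-10 + 5)**2 = (-5)**2 = 25)
(D*(-20))*(-44) = (25*(-20))*(-44) = -500*(-44) = 22000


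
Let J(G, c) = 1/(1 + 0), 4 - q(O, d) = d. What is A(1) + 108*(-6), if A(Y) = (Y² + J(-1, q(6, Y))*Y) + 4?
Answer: -642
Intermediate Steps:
q(O, d) = 4 - d
J(G, c) = 1 (J(G, c) = 1/1 = 1)
A(Y) = 4 + Y + Y² (A(Y) = (Y² + 1*Y) + 4 = (Y² + Y) + 4 = (Y + Y²) + 4 = 4 + Y + Y²)
A(1) + 108*(-6) = (4 + 1 + 1²) + 108*(-6) = (4 + 1 + 1) - 648 = 6 - 648 = -642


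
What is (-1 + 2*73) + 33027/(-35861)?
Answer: 47402/329 ≈ 144.08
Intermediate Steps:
(-1 + 2*73) + 33027/(-35861) = (-1 + 146) + 33027*(-1/35861) = 145 - 303/329 = 47402/329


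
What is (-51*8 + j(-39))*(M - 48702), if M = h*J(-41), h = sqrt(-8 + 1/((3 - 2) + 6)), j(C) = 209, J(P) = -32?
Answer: 9691698 + 6368*I*sqrt(385)/7 ≈ 9.6917e+6 + 17850.0*I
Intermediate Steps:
h = I*sqrt(385)/7 (h = sqrt(-8 + 1/(1 + 6)) = sqrt(-8 + 1/7) = sqrt(-55/7) = I*sqrt(385)/7 ≈ 2.8031*I)
M = -32*I*sqrt(385)/7 (M = (I*sqrt(385)/7)*(-32) = -32*I*sqrt(385)/7 ≈ -89.698*I)
(-51*8 + j(-39))*(M - 48702) = (-51*8 + 209)*(-32*I*sqrt(385)/7 - 48702) = (-408 + 209)*(-48702 - 32*I*sqrt(385)/7) = -199*(-48702 - 32*I*sqrt(385)/7) = 9691698 + 6368*I*sqrt(385)/7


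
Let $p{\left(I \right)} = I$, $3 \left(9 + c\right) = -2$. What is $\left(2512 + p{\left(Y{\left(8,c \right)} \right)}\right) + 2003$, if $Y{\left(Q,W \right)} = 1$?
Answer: $4516$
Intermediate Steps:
$c = - \frac{29}{3}$ ($c = -9 + \frac{1}{3} \left(-2\right) = -9 - \frac{2}{3} = - \frac{29}{3} \approx -9.6667$)
$\left(2512 + p{\left(Y{\left(8,c \right)} \right)}\right) + 2003 = \left(2512 + 1\right) + 2003 = 2513 + 2003 = 4516$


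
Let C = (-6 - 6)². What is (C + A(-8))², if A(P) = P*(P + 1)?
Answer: 40000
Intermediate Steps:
C = 144 (C = (-12)² = 144)
A(P) = P*(1 + P)
(C + A(-8))² = (144 - 8*(1 - 8))² = (144 - 8*(-7))² = (144 + 56)² = 200² = 40000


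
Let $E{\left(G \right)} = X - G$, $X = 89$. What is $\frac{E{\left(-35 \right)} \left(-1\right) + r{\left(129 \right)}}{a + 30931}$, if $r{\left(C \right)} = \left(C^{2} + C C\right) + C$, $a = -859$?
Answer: $\frac{33287}{30072} \approx 1.1069$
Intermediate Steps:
$E{\left(G \right)} = 89 - G$
$r{\left(C \right)} = C + 2 C^{2}$ ($r{\left(C \right)} = \left(C^{2} + C^{2}\right) + C = 2 C^{2} + C = C + 2 C^{2}$)
$\frac{E{\left(-35 \right)} \left(-1\right) + r{\left(129 \right)}}{a + 30931} = \frac{\left(89 - -35\right) \left(-1\right) + 129 \left(1 + 2 \cdot 129\right)}{-859 + 30931} = \frac{\left(89 + 35\right) \left(-1\right) + 129 \left(1 + 258\right)}{30072} = \left(124 \left(-1\right) + 129 \cdot 259\right) \frac{1}{30072} = \left(-124 + 33411\right) \frac{1}{30072} = 33287 \cdot \frac{1}{30072} = \frac{33287}{30072}$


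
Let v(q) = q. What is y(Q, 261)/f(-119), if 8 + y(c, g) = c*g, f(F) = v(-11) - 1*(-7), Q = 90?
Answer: -11741/2 ≈ -5870.5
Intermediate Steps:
f(F) = -4 (f(F) = -11 - 1*(-7) = -11 + 7 = -4)
y(c, g) = -8 + c*g
y(Q, 261)/f(-119) = (-8 + 90*261)/(-4) = (-8 + 23490)*(-¼) = 23482*(-¼) = -11741/2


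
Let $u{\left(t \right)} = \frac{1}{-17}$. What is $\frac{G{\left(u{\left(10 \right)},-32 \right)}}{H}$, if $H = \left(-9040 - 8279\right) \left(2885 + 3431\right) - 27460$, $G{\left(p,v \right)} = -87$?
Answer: $\frac{87}{109414264} \approx 7.9514 \cdot 10^{-7}$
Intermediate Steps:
$u{\left(t \right)} = - \frac{1}{17}$
$H = -109414264$ ($H = \left(-17319\right) 6316 - 27460 = -109386804 - 27460 = -109414264$)
$\frac{G{\left(u{\left(10 \right)},-32 \right)}}{H} = - \frac{87}{-109414264} = \left(-87\right) \left(- \frac{1}{109414264}\right) = \frac{87}{109414264}$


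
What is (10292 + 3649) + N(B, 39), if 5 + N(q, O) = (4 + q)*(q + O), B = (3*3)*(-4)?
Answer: 13840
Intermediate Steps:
B = -36 (B = 9*(-4) = -36)
N(q, O) = -5 + (4 + q)*(O + q) (N(q, O) = -5 + (4 + q)*(q + O) = -5 + (4 + q)*(O + q))
(10292 + 3649) + N(B, 39) = (10292 + 3649) + (-5 + (-36)² + 4*39 + 4*(-36) + 39*(-36)) = 13941 + (-5 + 1296 + 156 - 144 - 1404) = 13941 - 101 = 13840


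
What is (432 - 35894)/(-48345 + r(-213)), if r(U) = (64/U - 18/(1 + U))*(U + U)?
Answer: 939743/1278709 ≈ 0.73492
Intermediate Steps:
r(U) = 2*U*(-18/(1 + U) + 64/U) (r(U) = (-18/(1 + U) + 64/U)*(2*U) = 2*U*(-18/(1 + U) + 64/U))
(432 - 35894)/(-48345 + r(-213)) = (432 - 35894)/(-48345 + 4*(32 + 23*(-213))/(1 - 213)) = -35462/(-48345 + 4*(32 - 4899)/(-212)) = -35462/(-48345 + 4*(-1/212)*(-4867)) = -35462/(-48345 + 4867/53) = -35462/(-2557418/53) = -35462*(-53/2557418) = 939743/1278709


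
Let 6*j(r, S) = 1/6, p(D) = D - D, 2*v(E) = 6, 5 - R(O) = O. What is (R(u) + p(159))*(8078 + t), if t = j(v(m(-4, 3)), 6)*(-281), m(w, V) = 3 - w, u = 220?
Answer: -62463305/36 ≈ -1.7351e+6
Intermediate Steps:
R(O) = 5 - O
v(E) = 3 (v(E) = (1/2)*6 = 3)
p(D) = 0
j(r, S) = 1/36 (j(r, S) = (1/6)/6 = (1/6)*(1/6) = 1/36)
t = -281/36 (t = (1/36)*(-281) = -281/36 ≈ -7.8056)
(R(u) + p(159))*(8078 + t) = ((5 - 1*220) + 0)*(8078 - 281/36) = ((5 - 220) + 0)*(290527/36) = (-215 + 0)*(290527/36) = -215*290527/36 = -62463305/36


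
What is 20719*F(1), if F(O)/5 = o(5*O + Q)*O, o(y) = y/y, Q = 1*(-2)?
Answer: 103595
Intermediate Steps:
Q = -2
o(y) = 1
F(O) = 5*O (F(O) = 5*(1*O) = 5*O)
20719*F(1) = 20719*(5*1) = 20719*5 = 103595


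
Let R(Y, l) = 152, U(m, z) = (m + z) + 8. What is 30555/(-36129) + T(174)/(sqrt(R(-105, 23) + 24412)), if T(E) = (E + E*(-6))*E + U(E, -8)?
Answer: -10185/12043 - 25201*sqrt(6141)/2047 ≈ -965.61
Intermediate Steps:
U(m, z) = 8 + m + z
T(E) = E - 5*E**2 (T(E) = (E + E*(-6))*E + (8 + E - 8) = (E - 6*E)*E + E = (-5*E)*E + E = -5*E**2 + E = E - 5*E**2)
30555/(-36129) + T(174)/(sqrt(R(-105, 23) + 24412)) = 30555/(-36129) + (174*(1 - 5*174))/(sqrt(152 + 24412)) = 30555*(-1/36129) + (174*(1 - 870))/(sqrt(24564)) = -10185/12043 + (174*(-869))/((2*sqrt(6141))) = -10185/12043 - 25201*sqrt(6141)/2047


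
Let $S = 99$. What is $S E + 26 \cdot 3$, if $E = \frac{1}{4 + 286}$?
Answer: $\frac{22719}{290} \approx 78.341$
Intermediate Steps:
$E = \frac{1}{290} \approx 0.0034483$
$S E + 26 \cdot 3 = 99 \cdot \frac{1}{290} + 26 \cdot 3 = \frac{99}{290} + 78 = \frac{22719}{290}$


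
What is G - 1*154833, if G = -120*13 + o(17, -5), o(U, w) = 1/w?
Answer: -781966/5 ≈ -1.5639e+5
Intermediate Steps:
G = -7801/5 (G = -120*13 + 1/(-5) = -1560 - ⅕ = -7801/5 ≈ -1560.2)
G - 1*154833 = -7801/5 - 1*154833 = -7801/5 - 154833 = -781966/5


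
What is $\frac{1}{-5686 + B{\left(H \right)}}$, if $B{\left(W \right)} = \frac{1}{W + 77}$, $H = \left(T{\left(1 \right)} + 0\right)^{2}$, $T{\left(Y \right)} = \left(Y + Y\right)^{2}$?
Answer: $- \frac{93}{528797} \approx -0.00017587$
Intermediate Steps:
$T{\left(Y \right)} = 4 Y^{2}$ ($T{\left(Y \right)} = \left(2 Y\right)^{2} = 4 Y^{2}$)
$H = 16$ ($H = \left(4 \cdot 1^{2} + 0\right)^{2} = \left(4 \cdot 1 + 0\right)^{2} = \left(4 + 0\right)^{2} = 4^{2} = 16$)
$B{\left(W \right)} = \frac{1}{77 + W}$
$\frac{1}{-5686 + B{\left(H \right)}} = \frac{1}{-5686 + \frac{1}{77 + 16}} = \frac{1}{-5686 + \frac{1}{93}} = \frac{1}{- \frac{528797}{93}} = - \frac{93}{528797}$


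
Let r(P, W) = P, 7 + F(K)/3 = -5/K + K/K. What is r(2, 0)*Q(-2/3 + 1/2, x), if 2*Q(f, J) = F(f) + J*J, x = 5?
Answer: 97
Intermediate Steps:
F(K) = -18 - 15/K (F(K) = -21 + 3*(-5/K + K/K) = -21 + 3*(-5/K + 1) = -21 + 3*(1 - 5/K) = -21 + (3 - 15/K) = -18 - 15/K)
Q(f, J) = -9 + J²/2 - 15/(2*f) (Q(f, J) = ((-18 - 15/f) + J*J)/2 = ((-18 - 15/f) + J²)/2 = (-18 + J² - 15/f)/2 = -9 + J²/2 - 15/(2*f))
r(2, 0)*Q(-2/3 + 1/2, x) = 2*(-9 + (½)*5² - 15/(2*(-2/3 + 1/2))) = 2*(-9 + (½)*25 - 15/(2*(-2*⅓ + 1*(½)))) = 2*(-9 + 25/2 - 15/(2*(-⅔ + ½))) = 2*(-9 + 25/2 - 15/(2*(-⅙))) = 2*(-9 + 25/2 - 15/2*(-6)) = 2*(-9 + 25/2 + 45) = 2*(97/2) = 97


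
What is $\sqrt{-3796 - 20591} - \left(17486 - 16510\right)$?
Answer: $-976 + i \sqrt{24387} \approx -976.0 + 156.16 i$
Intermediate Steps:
$\sqrt{-3796 - 20591} - \left(17486 - 16510\right) = \sqrt{-24387} - 976 = i \sqrt{24387} - 976 = -976 + i \sqrt{24387}$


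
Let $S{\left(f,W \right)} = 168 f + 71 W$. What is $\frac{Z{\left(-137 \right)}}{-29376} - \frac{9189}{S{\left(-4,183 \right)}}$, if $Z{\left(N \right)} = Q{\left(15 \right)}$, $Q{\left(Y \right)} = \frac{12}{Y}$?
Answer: $- \frac{37492489}{50269680} \approx -0.74583$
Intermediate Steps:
$S{\left(f,W \right)} = 71 W + 168 f$
$Z{\left(N \right)} = \frac{4}{5}$ ($Z{\left(N \right)} = \frac{12}{15} = 12 \cdot \frac{1}{15} = \frac{4}{5}$)
$\frac{Z{\left(-137 \right)}}{-29376} - \frac{9189}{S{\left(-4,183 \right)}} = \frac{4}{5 \left(-29376\right)} - \frac{9189}{71 \cdot 183 + 168 \left(-4\right)} = \frac{4}{5} \left(- \frac{1}{29376}\right) - \frac{9189}{12993 - 672} = - \frac{1}{36720} - \frac{9189}{12321} = - \frac{1}{36720} - \frac{1021}{1369} = - \frac{37492489}{50269680}$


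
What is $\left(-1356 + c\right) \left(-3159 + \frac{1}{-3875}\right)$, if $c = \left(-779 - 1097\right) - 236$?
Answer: $\frac{42452224968}{3875} \approx 1.0955 \cdot 10^{7}$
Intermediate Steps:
$c = -2112$ ($c = -1876 - 236 = -2112$)
$\left(-1356 + c\right) \left(-3159 + \frac{1}{-3875}\right) = \left(-1356 - 2112\right) \left(-3159 + \frac{1}{-3875}\right) = - 3468 \left(-3159 - \frac{1}{3875}\right) = \left(-3468\right) \left(- \frac{12241126}{3875}\right) = \frac{42452224968}{3875}$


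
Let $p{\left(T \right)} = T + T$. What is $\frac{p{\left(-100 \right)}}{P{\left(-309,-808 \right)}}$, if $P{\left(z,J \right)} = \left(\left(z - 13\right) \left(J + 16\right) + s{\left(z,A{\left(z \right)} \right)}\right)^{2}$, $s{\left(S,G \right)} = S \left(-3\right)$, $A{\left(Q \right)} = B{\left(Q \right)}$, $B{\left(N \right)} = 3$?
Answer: $- \frac{200}{65510914401} \approx -3.0529 \cdot 10^{-9}$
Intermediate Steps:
$p{\left(T \right)} = 2 T$
$A{\left(Q \right)} = 3$
$s{\left(S,G \right)} = - 3 S$
$P{\left(z,J \right)} = \left(- 3 z + \left(-13 + z\right) \left(16 + J\right)\right)^{2}$ ($P{\left(z,J \right)} = \left(\left(z - 13\right) \left(J + 16\right) - 3 z\right)^{2} = \left(\left(-13 + z\right) \left(16 + J\right) - 3 z\right)^{2} = \left(- 3 z + \left(-13 + z\right) \left(16 + J\right)\right)^{2}$)
$\frac{p{\left(-100 \right)}}{P{\left(-309,-808 \right)}} = \frac{2 \left(-100\right)}{\left(-208 - -10504 + 13 \left(-309\right) - -249672\right)^{2}} = - \frac{200}{\left(-208 + 10504 - 4017 + 249672\right)^{2}} = - \frac{200}{255951^{2}} = - \frac{200}{65510914401}$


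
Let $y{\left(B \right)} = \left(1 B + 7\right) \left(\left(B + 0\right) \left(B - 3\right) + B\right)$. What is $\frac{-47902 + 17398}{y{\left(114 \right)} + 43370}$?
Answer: $- \frac{15252}{794149} \approx -0.019205$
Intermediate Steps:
$y{\left(B \right)} = \left(7 + B\right) \left(B + B \left(-3 + B\right)\right)$ ($y{\left(B \right)} = \left(B + 7\right) \left(B \left(-3 + B\right) + B\right) = \left(7 + B\right) \left(B + B \left(-3 + B\right)\right)$)
$\frac{-47902 + 17398}{y{\left(114 \right)} + 43370} = \frac{-47902 + 17398}{114 \left(-14 + 114^{2} + 5 \cdot 114\right) + 43370} = - \frac{30504}{114 \left(-14 + 12996 + 570\right) + 43370} = - \frac{30504}{114 \cdot 13552 + 43370} = - \frac{30504}{1544928 + 43370} = - \frac{30504}{1588298} = \left(-30504\right) \frac{1}{1588298} = - \frac{15252}{794149}$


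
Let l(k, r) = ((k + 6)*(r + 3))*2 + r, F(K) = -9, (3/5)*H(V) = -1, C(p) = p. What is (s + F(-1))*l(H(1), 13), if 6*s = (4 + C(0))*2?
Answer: -10465/9 ≈ -1162.8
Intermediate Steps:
H(V) = -5/3 (H(V) = (5/3)*(-1) = -5/3)
l(k, r) = r + 2*(3 + r)*(6 + k) (l(k, r) = ((6 + k)*(3 + r))*2 + r = ((3 + r)*(6 + k))*2 + r = 2*(3 + r)*(6 + k) + r = r + 2*(3 + r)*(6 + k))
s = 4/3 (s = ((4 + 0)*2)/6 = (4*2)/6 = (1/6)*8 = 4/3 ≈ 1.3333)
(s + F(-1))*l(H(1), 13) = (4/3 - 9)*(36 + 6*(-5/3) + 13*13 + 2*(-5/3)*13) = -23*(36 - 10 + 169 - 130/3)/3 = -23/3*455/3 = -10465/9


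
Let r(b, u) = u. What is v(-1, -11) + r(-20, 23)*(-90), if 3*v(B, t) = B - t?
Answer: -6200/3 ≈ -2066.7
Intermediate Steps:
v(B, t) = -t/3 + B/3 (v(B, t) = (B - t)/3 = -t/3 + B/3)
v(-1, -11) + r(-20, 23)*(-90) = (-⅓*(-11) + (⅓)*(-1)) + 23*(-90) = (11/3 - ⅓) - 2070 = 10/3 - 2070 = -6200/3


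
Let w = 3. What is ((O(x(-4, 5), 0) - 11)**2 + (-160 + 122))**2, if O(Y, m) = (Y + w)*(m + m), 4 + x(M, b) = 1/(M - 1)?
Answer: 6889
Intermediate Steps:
x(M, b) = -4 + 1/(-1 + M) (x(M, b) = -4 + 1/(M - 1) = -4 + 1/(-1 + M))
O(Y, m) = 2*m*(3 + Y) (O(Y, m) = (Y + 3)*(m + m) = (3 + Y)*(2*m) = 2*m*(3 + Y))
((O(x(-4, 5), 0) - 11)**2 + (-160 + 122))**2 = ((2*0*(3 + (5 - 4*(-4))/(-1 - 4)) - 11)**2 + (-160 + 122))**2 = ((2*0*(3 + (5 + 16)/(-5)) - 11)**2 - 38)**2 = ((2*0*(3 - 1/5*21) - 11)**2 - 38)**2 = ((2*0*(3 - 21/5) - 11)**2 - 38)**2 = ((2*0*(-6/5) - 11)**2 - 38)**2 = ((0 - 11)**2 - 38)**2 = ((-11)**2 - 38)**2 = (121 - 38)**2 = 83**2 = 6889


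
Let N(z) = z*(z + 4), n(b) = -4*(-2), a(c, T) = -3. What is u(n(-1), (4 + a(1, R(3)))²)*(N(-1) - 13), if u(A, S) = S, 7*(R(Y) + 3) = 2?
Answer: -16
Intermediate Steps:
R(Y) = -19/7 (R(Y) = -3 + (⅐)*2 = -3 + 2/7 = -19/7)
n(b) = 8
N(z) = z*(4 + z)
u(n(-1), (4 + a(1, R(3)))²)*(N(-1) - 13) = (4 - 3)²*(-(4 - 1) - 13) = 1²*(-1*3 - 13) = 1*(-3 - 13) = 1*(-16) = -16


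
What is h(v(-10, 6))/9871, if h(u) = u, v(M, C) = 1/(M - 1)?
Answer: -1/108581 ≈ -9.2097e-6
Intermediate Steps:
v(M, C) = 1/(-1 + M)
h(v(-10, 6))/9871 = 1/(-1 - 10*9871) = (1/9871)/(-11) = -1/11*1/9871 = -1/108581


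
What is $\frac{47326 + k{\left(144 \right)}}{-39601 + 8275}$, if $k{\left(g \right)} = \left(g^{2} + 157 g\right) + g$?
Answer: $- \frac{45407}{15663} \approx -2.899$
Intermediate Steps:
$k{\left(g \right)} = g^{2} + 158 g$
$\frac{47326 + k{\left(144 \right)}}{-39601 + 8275} = \frac{47326 + 144 \left(158 + 144\right)}{-39601 + 8275} = \frac{47326 + 144 \cdot 302}{-31326} = \left(47326 + 43488\right) \left(- \frac{1}{31326}\right) = 90814 \left(- \frac{1}{31326}\right) = - \frac{45407}{15663}$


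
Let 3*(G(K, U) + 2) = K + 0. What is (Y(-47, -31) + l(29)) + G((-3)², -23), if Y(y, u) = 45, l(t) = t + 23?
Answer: 98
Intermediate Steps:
l(t) = 23 + t
G(K, U) = -2 + K/3 (G(K, U) = -2 + (K + 0)/3 = -2 + K/3)
(Y(-47, -31) + l(29)) + G((-3)², -23) = (45 + (23 + 29)) + (-2 + (⅓)*(-3)²) = (45 + 52) + (-2 + (⅓)*9) = 97 + (-2 + 3) = 97 + 1 = 98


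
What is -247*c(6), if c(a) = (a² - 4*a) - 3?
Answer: -2223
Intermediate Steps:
c(a) = -3 + a² - 4*a
-247*c(6) = -247*(-3 + 6² - 4*6) = -247*(-3 + 36 - 24) = -247*9 = -2223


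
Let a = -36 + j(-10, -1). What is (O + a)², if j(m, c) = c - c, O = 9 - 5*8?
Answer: 4489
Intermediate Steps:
O = -31 (O = 9 - 40 = -31)
j(m, c) = 0
a = -36 (a = -36 + 0 = -36)
(O + a)² = (-31 - 36)² = (-67)² = 4489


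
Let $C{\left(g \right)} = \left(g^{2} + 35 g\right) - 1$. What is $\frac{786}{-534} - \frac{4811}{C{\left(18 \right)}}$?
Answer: $- \frac{553022}{84817} \approx -6.5202$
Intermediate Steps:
$C{\left(g \right)} = -1 + g^{2} + 35 g$
$\frac{786}{-534} - \frac{4811}{C{\left(18 \right)}} = \frac{786}{-534} - \frac{4811}{-1 + 18^{2} + 35 \cdot 18} = 786 \left(- \frac{1}{534}\right) - \frac{4811}{-1 + 324 + 630} = - \frac{131}{89} - \frac{4811}{953} = - \frac{553022}{84817}$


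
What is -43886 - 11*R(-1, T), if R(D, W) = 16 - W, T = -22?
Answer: -44304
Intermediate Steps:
-43886 - 11*R(-1, T) = -43886 - 11*(16 - 1*(-22)) = -43886 - 11*(16 + 22) = -43886 - 11*38 = -43886 - 1*418 = -43886 - 418 = -44304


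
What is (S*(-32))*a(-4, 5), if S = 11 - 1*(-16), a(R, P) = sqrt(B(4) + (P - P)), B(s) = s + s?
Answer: -1728*sqrt(2) ≈ -2443.8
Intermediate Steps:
B(s) = 2*s
a(R, P) = 2*sqrt(2) (a(R, P) = sqrt(2*4 + (P - P)) = sqrt(8 + 0) = sqrt(8) = 2*sqrt(2))
S = 27 (S = 11 + 16 = 27)
(S*(-32))*a(-4, 5) = (27*(-32))*(2*sqrt(2)) = -1728*sqrt(2)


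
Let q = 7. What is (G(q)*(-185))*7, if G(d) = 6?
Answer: -7770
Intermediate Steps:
(G(q)*(-185))*7 = (6*(-185))*7 = -1110*7 = -7770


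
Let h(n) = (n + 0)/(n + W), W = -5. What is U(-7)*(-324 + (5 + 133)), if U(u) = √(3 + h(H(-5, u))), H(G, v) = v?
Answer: -31*√129 ≈ -352.09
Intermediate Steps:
h(n) = n/(-5 + n) (h(n) = (n + 0)/(n - 5) = n/(-5 + n))
U(u) = √(3 + u/(-5 + u))
U(-7)*(-324 + (5 + 133)) = √((-15 + 4*(-7))/(-5 - 7))*(-324 + (5 + 133)) = √((-15 - 28)/(-12))*(-324 + 138) = √(-1/12*(-43))*(-186) = √(43/12)*(-186) = (√129/6)*(-186) = -31*√129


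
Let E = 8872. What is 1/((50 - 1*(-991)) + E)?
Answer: 1/9913 ≈ 0.00010088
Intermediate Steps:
1/((50 - 1*(-991)) + E) = 1/((50 - 1*(-991)) + 8872) = 1/((50 + 991) + 8872) = 1/(1041 + 8872) = 1/9913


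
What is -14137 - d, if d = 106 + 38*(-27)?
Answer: -13217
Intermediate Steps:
d = -920 (d = 106 - 1026 = -920)
-14137 - d = -14137 - 1*(-920) = -14137 + 920 = -13217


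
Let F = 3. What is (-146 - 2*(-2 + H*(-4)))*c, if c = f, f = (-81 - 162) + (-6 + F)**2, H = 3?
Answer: 27612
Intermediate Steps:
f = -234 (f = (-81 - 162) + (-6 + 3)**2 = -243 + (-3)**2 = -243 + 9 = -234)
c = -234
(-146 - 2*(-2 + H*(-4)))*c = (-146 - 2*(-2 + 3*(-4)))*(-234) = (-146 - 2*(-2 - 12))*(-234) = (-146 - 2*(-14))*(-234) = (-146 + 28)*(-234) = -118*(-234) = 27612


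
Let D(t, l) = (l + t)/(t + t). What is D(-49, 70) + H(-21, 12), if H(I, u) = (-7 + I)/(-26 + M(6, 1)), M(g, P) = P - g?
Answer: 299/434 ≈ 0.68894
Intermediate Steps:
D(t, l) = (l + t)/(2*t) (D(t, l) = (l + t)/((2*t)) = (l + t)*(1/(2*t)) = (l + t)/(2*t))
H(I, u) = 7/31 - I/31 (H(I, u) = (-7 + I)/(-26 + (1 - 1*6)) = (-7 + I)/(-26 + (1 - 6)) = (-7 + I)/(-26 - 5) = (-7 + I)/(-31) = (-7 + I)*(-1/31) = 7/31 - I/31)
D(-49, 70) + H(-21, 12) = (½)*(70 - 49)/(-49) + (7/31 - 1/31*(-21)) = (½)*(-1/49)*21 + (7/31 + 21/31) = -3/14 + 28/31 = 299/434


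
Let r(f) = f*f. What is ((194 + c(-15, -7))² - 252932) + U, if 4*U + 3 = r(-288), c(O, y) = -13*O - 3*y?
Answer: -256387/4 ≈ -64097.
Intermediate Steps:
r(f) = f²
U = 82941/4 (U = -¾ + (¼)*(-288)² = -¾ + (¼)*82944 = -¾ + 20736 = 82941/4 ≈ 20735.)
((194 + c(-15, -7))² - 252932) + U = ((194 + (-13*(-15) - 3*(-7)))² - 252932) + 82941/4 = ((194 + (195 + 21))² - 252932) + 82941/4 = ((194 + 216)² - 252932) + 82941/4 = (410² - 252932) + 82941/4 = (168100 - 252932) + 82941/4 = -84832 + 82941/4 = -256387/4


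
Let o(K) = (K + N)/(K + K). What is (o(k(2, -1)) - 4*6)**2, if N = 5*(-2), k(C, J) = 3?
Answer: 22801/36 ≈ 633.36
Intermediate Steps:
N = -10
o(K) = (-10 + K)/(2*K) (o(K) = (K - 10)/(K + K) = (-10 + K)/((2*K)) = (-10 + K)*(1/(2*K)) = (-10 + K)/(2*K))
(o(k(2, -1)) - 4*6)**2 = ((1/2)*(-10 + 3)/3 - 4*6)**2 = ((1/2)*(1/3)*(-7) - 24)**2 = (-7/6 - 24)**2 = (-151/6)**2 = 22801/36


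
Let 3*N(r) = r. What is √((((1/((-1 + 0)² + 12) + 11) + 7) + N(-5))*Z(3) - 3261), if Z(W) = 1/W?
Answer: I*√4951661/39 ≈ 57.057*I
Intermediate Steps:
N(r) = r/3
√((((1/((-1 + 0)² + 12) + 11) + 7) + N(-5))*Z(3) - 3261) = √((((1/((-1 + 0)² + 12) + 11) + 7) + (⅓)*(-5))/3 - 3261) = √((((1/((-1)² + 12) + 11) + 7) - 5/3)*(⅓) - 3261) = √((((1/(1 + 12) + 11) + 7) - 5/3)*(⅓) - 3261) = √((((1/13 + 11) + 7) - 5/3)*(⅓) - 3261) = √(((144/13 + 7) - 5/3)*(⅓) - 3261) = √((235/13 - 5/3)*(⅓) - 3261) = √((640/39)*(⅓) - 3261) = √(640/117 - 3261) = √(-380897/117) = I*√4951661/39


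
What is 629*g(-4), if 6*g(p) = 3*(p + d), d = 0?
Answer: -1258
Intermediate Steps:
g(p) = p/2 (g(p) = (3*(p + 0))/6 = (3*p)/6 = p/2)
629*g(-4) = 629*((½)*(-4)) = 629*(-2) = -1258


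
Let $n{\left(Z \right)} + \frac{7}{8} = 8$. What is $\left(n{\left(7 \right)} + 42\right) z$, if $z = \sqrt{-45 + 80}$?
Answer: $\frac{393 \sqrt{35}}{8} \approx 290.63$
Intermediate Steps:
$n{\left(Z \right)} = \frac{57}{8}$ ($n{\left(Z \right)} = - \frac{7}{8} + 8 = \frac{57}{8}$)
$z = \sqrt{35} \approx 5.9161$
$\left(n{\left(7 \right)} + 42\right) z = \left(\frac{57}{8} + 42\right) \sqrt{35} = \frac{393 \sqrt{35}}{8}$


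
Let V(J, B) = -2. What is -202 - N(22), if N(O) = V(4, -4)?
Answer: -200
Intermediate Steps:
N(O) = -2
-202 - N(22) = -202 - 1*(-2) = -202 + 2 = -200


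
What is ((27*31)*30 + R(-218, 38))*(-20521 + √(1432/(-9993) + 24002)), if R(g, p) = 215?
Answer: -519694325 + 25325*√2396826586122/9993 ≈ -5.1577e+8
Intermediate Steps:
((27*31)*30 + R(-218, 38))*(-20521 + √(1432/(-9993) + 24002)) = ((27*31)*30 + 215)*(-20521 + √(1432/(-9993) + 24002)) = (837*30 + 215)*(-20521 + √(1432*(-1/9993) + 24002)) = (25110 + 215)*(-20521 + √(-1432/9993 + 24002)) = 25325*(-20521 + √(239850554/9993)) = 25325*(-20521 + √2396826586122/9993) = -519694325 + 25325*√2396826586122/9993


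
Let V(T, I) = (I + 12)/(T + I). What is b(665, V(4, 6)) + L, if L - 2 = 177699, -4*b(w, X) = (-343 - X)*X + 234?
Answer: 8889883/50 ≈ 1.7780e+5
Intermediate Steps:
V(T, I) = (12 + I)/(I + T)
b(w, X) = -117/2 - X*(-343 - X)/4 (b(w, X) = -((-343 - X)*X + 234)/4 = -(X*(-343 - X) + 234)/4 = -(234 + X*(-343 - X))/4 = -117/2 - X*(-343 - X)/4)
L = 177701 (L = 2 + 177699 = 177701)
b(665, V(4, 6)) + L = (-117/2 + ((12 + 6)/(6 + 4))²/4 + 343*((12 + 6)/(6 + 4))/4) + 177701 = (-117/2 + (18/10)²/4 + 343*(18/10)/4) + 177701 = (-117/2 + ((⅒)*18)²/4 + 343*((⅒)*18)/4) + 177701 = (-117/2 + (9/5)²/4 + (343/4)*(9/5)) + 177701 = (-117/2 + (¼)*(81/25) + 3087/20) + 177701 = (-117/2 + 81/100 + 3087/20) + 177701 = 4833/50 + 177701 = 8889883/50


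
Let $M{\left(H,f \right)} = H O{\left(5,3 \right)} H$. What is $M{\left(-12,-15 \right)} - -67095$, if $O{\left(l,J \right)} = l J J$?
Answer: $73575$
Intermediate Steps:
$O{\left(l,J \right)} = l J^{2}$ ($O{\left(l,J \right)} = J l J = l J^{2}$)
$M{\left(H,f \right)} = 45 H^{2}$ ($M{\left(H,f \right)} = H 5 \cdot 3^{2} H = H 5 \cdot 9 H = H 45 H = 45 H H = 45 H^{2}$)
$M{\left(-12,-15 \right)} - -67095 = 45 \left(-12\right)^{2} - -67095 = 45 \cdot 144 + 67095 = 6480 + 67095 = 73575$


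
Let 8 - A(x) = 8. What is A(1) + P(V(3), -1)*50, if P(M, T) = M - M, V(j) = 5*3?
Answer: 0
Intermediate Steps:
V(j) = 15
A(x) = 0 (A(x) = 8 - 1*8 = 8 - 8 = 0)
P(M, T) = 0
A(1) + P(V(3), -1)*50 = 0 + 0*50 = 0 + 0 = 0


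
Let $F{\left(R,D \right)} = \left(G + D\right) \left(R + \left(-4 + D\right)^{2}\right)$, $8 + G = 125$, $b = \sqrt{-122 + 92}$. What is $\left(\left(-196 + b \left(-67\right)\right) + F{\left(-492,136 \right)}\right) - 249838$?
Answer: $4033762 - 67 i \sqrt{30} \approx 4.0338 \cdot 10^{6} - 366.97 i$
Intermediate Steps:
$b = i \sqrt{30}$ ($b = \sqrt{-30} = i \sqrt{30} \approx 5.4772 i$)
$G = 117$ ($G = -8 + 125 = 117$)
$F{\left(R,D \right)} = \left(117 + D\right) \left(R + \left(-4 + D\right)^{2}\right)$
$\left(\left(-196 + b \left(-67\right)\right) + F{\left(-492,136 \right)}\right) - 249838 = \left(\left(-196 + i \sqrt{30} \left(-67\right)\right) + \left(117 \left(-492\right) + 117 \left(-4 + 136\right)^{2} + 136 \left(-492\right) + 136 \left(-4 + 136\right)^{2}\right)\right) - 249838 = \left(\left(-196 - 67 i \sqrt{30}\right) + \left(-57564 + 117 \cdot 132^{2} - 66912 + 136 \cdot 132^{2}\right)\right) - 249838 = \left(\left(-196 - 67 i \sqrt{30}\right) + \left(-57564 + 117 \cdot 17424 - 66912 + 136 \cdot 17424\right)\right) - 249838 = \left(\left(-196 - 67 i \sqrt{30}\right) + \left(-57564 + 2038608 - 66912 + 2369664\right)\right) - 249838 = \left(\left(-196 - 67 i \sqrt{30}\right) + 4283796\right) - 249838 = \left(4283600 - 67 i \sqrt{30}\right) - 249838 = 4033762 - 67 i \sqrt{30}$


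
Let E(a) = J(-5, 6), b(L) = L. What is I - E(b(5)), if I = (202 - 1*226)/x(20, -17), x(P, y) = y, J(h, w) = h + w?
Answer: 7/17 ≈ 0.41176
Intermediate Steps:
E(a) = 1 (E(a) = -5 + 6 = 1)
I = 24/17 (I = (202 - 1*226)/(-17) = (202 - 226)*(-1/17) = -24*(-1/17) = 24/17 ≈ 1.4118)
I - E(b(5)) = 24/17 - 1*1 = 24/17 - 1 = 7/17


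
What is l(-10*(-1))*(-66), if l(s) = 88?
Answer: -5808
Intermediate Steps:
l(-10*(-1))*(-66) = 88*(-66) = -5808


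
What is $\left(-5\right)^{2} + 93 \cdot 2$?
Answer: $211$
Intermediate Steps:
$\left(-5\right)^{2} + 93 \cdot 2 = 25 + 186 = 211$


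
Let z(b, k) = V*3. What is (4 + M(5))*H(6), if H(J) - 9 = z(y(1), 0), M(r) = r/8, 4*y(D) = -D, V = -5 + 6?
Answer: 111/2 ≈ 55.500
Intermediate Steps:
V = 1
y(D) = -D/4 (y(D) = (-D)/4 = -D/4)
M(r) = r/8 (M(r) = r*(1/8) = r/8)
z(b, k) = 3 (z(b, k) = 1*3 = 3)
H(J) = 12 (H(J) = 9 + 3 = 12)
(4 + M(5))*H(6) = (4 + (1/8)*5)*12 = (4 + 5/8)*12 = (37/8)*12 = 111/2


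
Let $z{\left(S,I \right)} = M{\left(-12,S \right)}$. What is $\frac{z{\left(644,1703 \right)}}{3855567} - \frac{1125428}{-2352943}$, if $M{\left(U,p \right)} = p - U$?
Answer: $\frac{4340706588284}{9071929383681} \approx 0.47848$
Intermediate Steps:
$z{\left(S,I \right)} = 12 + S$ ($z{\left(S,I \right)} = S - -12 = S + 12 = 12 + S$)
$\frac{z{\left(644,1703 \right)}}{3855567} - \frac{1125428}{-2352943} = \frac{12 + 644}{3855567} - \frac{1125428}{-2352943} = 656 \cdot \frac{1}{3855567} - - \frac{1125428}{2352943} = \frac{656}{3855567} + \frac{1125428}{2352943} = \frac{4340706588284}{9071929383681}$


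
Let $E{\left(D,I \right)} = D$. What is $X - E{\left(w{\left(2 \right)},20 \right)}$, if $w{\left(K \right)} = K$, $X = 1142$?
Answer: $1140$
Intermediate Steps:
$X - E{\left(w{\left(2 \right)},20 \right)} = 1142 - 2 = 1140$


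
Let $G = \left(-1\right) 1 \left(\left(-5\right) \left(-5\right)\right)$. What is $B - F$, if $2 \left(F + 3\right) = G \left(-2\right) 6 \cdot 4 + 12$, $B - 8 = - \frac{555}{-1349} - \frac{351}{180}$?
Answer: $- \frac{16094611}{26980} \approx -596.54$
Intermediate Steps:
$G = -25$ ($G = \left(-1\right) 25 = -25$)
$B = \frac{174329}{26980}$ ($B = 8 - \left(- \frac{555}{1349} + \frac{39}{20}\right) = 8 - \frac{41511}{26980} = \frac{174329}{26980} \approx 6.4614$)
$F = 603$ ($F = -3 + \frac{- 25 \left(-2\right) 6 \cdot 4 + 12}{2} = -3 + \frac{- 25 \left(\left(-12\right) 4\right) + 12}{2} = -3 + \frac{\left(-25\right) \left(-48\right) + 12}{2} = -3 + \frac{1200 + 12}{2} = -3 + \frac{1}{2} \cdot 1212 = -3 + 606 = 603$)
$B - F = \frac{174329}{26980} - 603 = - \frac{16094611}{26980}$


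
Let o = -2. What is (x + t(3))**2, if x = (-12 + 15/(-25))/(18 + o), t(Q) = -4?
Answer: 146689/6400 ≈ 22.920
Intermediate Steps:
x = -63/80 (x = (-12 + 15/(-25))/(18 - 2) = (-12 + 15*(-1/25))/16 = (-12 - 3/5)*(1/16) = -63/5*1/16 = -63/80 ≈ -0.78750)
(x + t(3))**2 = (-63/80 - 4)**2 = (-383/80)**2 = 146689/6400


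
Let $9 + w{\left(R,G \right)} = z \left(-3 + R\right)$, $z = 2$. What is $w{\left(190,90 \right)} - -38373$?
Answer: $38738$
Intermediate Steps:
$w{\left(R,G \right)} = -15 + 2 R$ ($w{\left(R,G \right)} = -9 + 2 \left(-3 + R\right) = -9 + \left(-6 + 2 R\right) = -15 + 2 R$)
$w{\left(190,90 \right)} - -38373 = \left(-15 + 2 \cdot 190\right) - -38373 = \left(-15 + 380\right) + 38373 = 365 + 38373 = 38738$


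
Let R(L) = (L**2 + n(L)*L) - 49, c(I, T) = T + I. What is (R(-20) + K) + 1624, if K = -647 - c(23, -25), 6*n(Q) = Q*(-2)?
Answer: 3590/3 ≈ 1196.7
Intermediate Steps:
c(I, T) = I + T
n(Q) = -Q/3 (n(Q) = (Q*(-2))/6 = (-2*Q)/6 = -Q/3)
R(L) = -49 + 2*L**2/3 (R(L) = (L**2 + (-L/3)*L) - 49 = (L**2 - L**2/3) - 49 = 2*L**2/3 - 49 = -49 + 2*L**2/3)
K = -645 (K = -647 - (23 - 25) = -647 - 1*(-2) = -647 + 2 = -645)
(R(-20) + K) + 1624 = ((-49 + (2/3)*(-20)**2) - 645) + 1624 = ((-49 + (2/3)*400) - 645) + 1624 = ((-49 + 800/3) - 645) + 1624 = (653/3 - 645) + 1624 = -1282/3 + 1624 = 3590/3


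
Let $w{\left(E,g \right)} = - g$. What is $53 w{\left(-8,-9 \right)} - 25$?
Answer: $452$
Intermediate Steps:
$53 w{\left(-8,-9 \right)} - 25 = 53 \left(\left(-1\right) \left(-9\right)\right) - 25 = 53 \cdot 9 - 25 = 477 - 25 = 452$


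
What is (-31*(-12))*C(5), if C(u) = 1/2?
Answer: 186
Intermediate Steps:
C(u) = 1/2
(-31*(-12))*C(5) = -31*(-12)*(1/2) = 372*(1/2) = 186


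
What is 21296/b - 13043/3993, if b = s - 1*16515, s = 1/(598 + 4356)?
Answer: -1488380108599/326688528837 ≈ -4.5560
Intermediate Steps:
s = 1/4954 ≈ 0.00020186
b = -81815309/4954 (b = 1/4954 - 1*16515 = 1/4954 - 16515 = -81815309/4954 ≈ -16515.)
21296/b - 13043/3993 = 21296/(-81815309/4954) - 13043/3993 = 21296*(-4954/81815309) - 13043*1/3993 = -105500384/81815309 - 13043/3993 = -1488380108599/326688528837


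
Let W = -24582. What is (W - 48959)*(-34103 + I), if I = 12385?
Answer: 1597163438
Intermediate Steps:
(W - 48959)*(-34103 + I) = (-24582 - 48959)*(-34103 + 12385) = -73541*(-21718) = 1597163438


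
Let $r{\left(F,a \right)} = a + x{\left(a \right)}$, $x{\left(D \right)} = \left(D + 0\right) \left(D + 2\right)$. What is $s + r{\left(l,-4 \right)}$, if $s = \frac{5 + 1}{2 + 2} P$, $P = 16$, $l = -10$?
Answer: $28$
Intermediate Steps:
$x{\left(D \right)} = D \left(2 + D\right)$
$s = 24$ ($s = \frac{5 + 1}{2 + 2} \cdot 16 = \frac{6}{4} \cdot 16 = 6 \cdot \frac{1}{4} \cdot 16 = \frac{3}{2} \cdot 16 = 24$)
$r{\left(F,a \right)} = a + a \left(2 + a\right)$
$s + r{\left(l,-4 \right)} = 24 - 4 \left(3 - 4\right) = 24 - -4 = 24 + 4 = 28$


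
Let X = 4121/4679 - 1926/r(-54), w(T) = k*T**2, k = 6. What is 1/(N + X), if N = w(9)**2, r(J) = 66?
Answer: 51469/12155315296 ≈ 4.2343e-6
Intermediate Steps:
w(T) = 6*T**2
X = -1456628/51469 (X = 4121/4679 - 1926/66 = 4121*(1/4679) - 1926*1/66 = 4121/4679 - 321/11 = -1456628/51469 ≈ -28.301)
N = 236196 (N = (6*9**2)**2 = (6*81)**2 = 486**2 = 236196)
1/(N + X) = 1/(236196 - 1456628/51469) = 1/(12155315296/51469) = 51469/12155315296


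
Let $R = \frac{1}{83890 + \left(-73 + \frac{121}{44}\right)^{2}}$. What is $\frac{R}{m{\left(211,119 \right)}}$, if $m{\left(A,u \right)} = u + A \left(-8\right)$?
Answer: $- \frac{16}{2229864369} \approx -7.1753 \cdot 10^{-9}$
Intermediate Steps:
$m{\left(A,u \right)} = u - 8 A$
$R = \frac{16}{1421201}$ ($R = \frac{1}{83890 + \left(-73 + 121 \cdot \frac{1}{44}\right)^{2}} = \frac{1}{83890 + \left(-73 + \frac{11}{4}\right)^{2}} = \frac{1}{83890 + \left(- \frac{281}{4}\right)^{2}} = \frac{1}{83890 + \frac{78961}{16}} = \frac{1}{\frac{1421201}{16}} = \frac{16}{1421201} \approx 1.1258 \cdot 10^{-5}$)
$\frac{R}{m{\left(211,119 \right)}} = \frac{16}{1421201 \left(119 - 1688\right)} = \frac{16}{1421201 \left(-1569\right)} = \frac{16}{1421201} \left(- \frac{1}{1569}\right) = - \frac{16}{2229864369}$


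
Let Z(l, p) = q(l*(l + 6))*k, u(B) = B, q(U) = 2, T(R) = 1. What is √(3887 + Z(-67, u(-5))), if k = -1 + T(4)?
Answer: 13*√23 ≈ 62.346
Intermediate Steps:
k = 0 (k = -1 + 1 = 0)
Z(l, p) = 0 (Z(l, p) = 2*0 = 0)
√(3887 + Z(-67, u(-5))) = √(3887 + 0) = √3887 = 13*√23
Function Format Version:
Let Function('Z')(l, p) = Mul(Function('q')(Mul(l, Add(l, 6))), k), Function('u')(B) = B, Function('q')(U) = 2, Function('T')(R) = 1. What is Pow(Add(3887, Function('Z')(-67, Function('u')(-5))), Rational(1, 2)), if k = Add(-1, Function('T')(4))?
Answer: Mul(13, Pow(23, Rational(1, 2))) ≈ 62.346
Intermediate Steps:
k = 0 (k = Add(-1, 1) = 0)
Function('Z')(l, p) = 0 (Function('Z')(l, p) = Mul(2, 0) = 0)
Pow(Add(3887, Function('Z')(-67, Function('u')(-5))), Rational(1, 2)) = Pow(Add(3887, 0), Rational(1, 2)) = Pow(3887, Rational(1, 2)) = Mul(13, Pow(23, Rational(1, 2)))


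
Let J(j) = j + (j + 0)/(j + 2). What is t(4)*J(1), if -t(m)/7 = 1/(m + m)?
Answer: -7/6 ≈ -1.1667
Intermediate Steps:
J(j) = j + j/(2 + j)
t(m) = -7/(2*m) (t(m) = -7/(m + m) = -7*1/(2*m) = -7/(2*m))
t(4)*J(1) = (-7/2/4)*(1*(3 + 1)/(2 + 1)) = (-7/2*1/4)*(1*4/3) = -7*4/(8*3) = -7/8*4/3 = -7/6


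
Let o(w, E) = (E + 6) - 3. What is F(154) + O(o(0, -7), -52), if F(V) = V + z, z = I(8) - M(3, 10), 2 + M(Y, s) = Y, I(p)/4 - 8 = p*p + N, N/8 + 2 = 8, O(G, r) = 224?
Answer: 857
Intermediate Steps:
o(w, E) = 3 + E (o(w, E) = (6 + E) - 3 = 3 + E)
N = 48 (N = -16 + 8*8 = -16 + 64 = 48)
I(p) = 224 + 4*p**2 (I(p) = 32 + 4*(p*p + 48) = 32 + 4*(p**2 + 48) = 32 + 4*(48 + p**2) = 32 + (192 + 4*p**2) = 224 + 4*p**2)
M(Y, s) = -2 + Y
z = 479 (z = (224 + 4*8**2) - (-2 + 3) = (224 + 4*64) - 1*1 = (224 + 256) - 1 = 480 - 1 = 479)
F(V) = 479 + V (F(V) = V + 479 = 479 + V)
F(154) + O(o(0, -7), -52) = (479 + 154) + 224 = 633 + 224 = 857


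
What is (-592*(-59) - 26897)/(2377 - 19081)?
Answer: -2677/5568 ≈ -0.48078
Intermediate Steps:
(-592*(-59) - 26897)/(2377 - 19081) = (34928 - 26897)/(-16704) = 8031*(-1/16704) = -2677/5568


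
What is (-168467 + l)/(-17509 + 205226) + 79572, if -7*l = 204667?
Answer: 104557735932/1314019 ≈ 79571.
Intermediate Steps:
l = -204667/7 (l = -⅐*204667 = -204667/7 ≈ -29238.)
(-168467 + l)/(-17509 + 205226) + 79572 = (-168467 - 204667/7)/(-17509 + 205226) + 79572 = -1383936/7/187717 + 79572 = -1383936/7*1/187717 + 79572 = -1383936/1314019 + 79572 = 104557735932/1314019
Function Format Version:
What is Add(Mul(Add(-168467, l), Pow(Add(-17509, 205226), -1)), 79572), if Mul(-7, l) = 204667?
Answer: Rational(104557735932, 1314019) ≈ 79571.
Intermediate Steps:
l = Rational(-204667, 7) (l = Mul(Rational(-1, 7), 204667) = Rational(-204667, 7) ≈ -29238.)
Add(Mul(Add(-168467, l), Pow(Add(-17509, 205226), -1)), 79572) = Add(Mul(Add(-168467, Rational(-204667, 7)), Pow(Add(-17509, 205226), -1)), 79572) = Add(Mul(Rational(-1383936, 7), Pow(187717, -1)), 79572) = Add(Mul(Rational(-1383936, 7), Rational(1, 187717)), 79572) = Add(Rational(-1383936, 1314019), 79572) = Rational(104557735932, 1314019)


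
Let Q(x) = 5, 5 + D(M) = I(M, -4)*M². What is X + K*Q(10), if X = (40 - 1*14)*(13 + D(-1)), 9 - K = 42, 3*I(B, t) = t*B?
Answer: 233/3 ≈ 77.667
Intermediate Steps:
I(B, t) = B*t/3 (I(B, t) = (t*B)/3 = (B*t)/3 = B*t/3)
K = -33 (K = 9 - 1*42 = 9 - 42 = -33)
D(M) = -5 - 4*M³/3 (D(M) = -5 + ((⅓)*M*(-4))*M² = -5 + (-4*M/3)*M² = -5 - 4*M³/3)
X = 728/3 (X = (40 - 1*14)*(13 + (-5 - 4/3*(-1)³)) = (40 - 14)*(13 + (-5 - 4/3*(-1))) = 26*(13 + (-5 + 4/3)) = 26*(13 - 11/3) = 26*(28/3) = 728/3 ≈ 242.67)
X + K*Q(10) = 728/3 - 33*5 = 728/3 - 165 = 233/3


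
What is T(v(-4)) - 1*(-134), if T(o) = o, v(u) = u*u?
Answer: 150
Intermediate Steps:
v(u) = u²
T(v(-4)) - 1*(-134) = (-4)² - 1*(-134) = 16 + 134 = 150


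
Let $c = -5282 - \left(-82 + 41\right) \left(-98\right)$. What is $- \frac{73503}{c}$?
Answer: $\frac{24501}{3100} \approx 7.9035$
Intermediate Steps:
$c = -9300$ ($c = -5282 - \left(-41\right) \left(-98\right) = -5282 - 4018 = -9300$)
$- \frac{73503}{c} = - \frac{73503}{-9300} = \left(-73503\right) \left(- \frac{1}{9300}\right) = \frac{24501}{3100}$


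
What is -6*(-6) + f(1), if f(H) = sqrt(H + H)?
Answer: 36 + sqrt(2) ≈ 37.414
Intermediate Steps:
f(H) = sqrt(2)*sqrt(H) (f(H) = sqrt(2*H) = sqrt(2)*sqrt(H))
-6*(-6) + f(1) = -6*(-6) + sqrt(2)*sqrt(1) = 36 + sqrt(2)*1 = 36 + sqrt(2)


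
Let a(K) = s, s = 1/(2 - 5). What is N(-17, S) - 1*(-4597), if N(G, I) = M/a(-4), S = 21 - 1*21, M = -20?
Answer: 4657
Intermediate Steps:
S = 0 (S = 21 - 21 = 0)
s = -⅓ (s = 1/(-3) = -⅓ ≈ -0.33333)
a(K) = -⅓
N(G, I) = 60 (N(G, I) = -20/(-⅓) = -20*(-3) = 60)
N(-17, S) - 1*(-4597) = 60 - 1*(-4597) = 60 + 4597 = 4657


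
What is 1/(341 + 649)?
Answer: 1/990 ≈ 0.0010101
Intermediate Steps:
1/(341 + 649) = 1/990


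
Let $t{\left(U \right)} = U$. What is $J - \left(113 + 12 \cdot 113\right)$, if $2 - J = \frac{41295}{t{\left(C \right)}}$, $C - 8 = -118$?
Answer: $- \frac{24015}{22} \approx -1091.6$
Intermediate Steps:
$C = -110$ ($C = 8 - 118 = -110$)
$J = \frac{8303}{22}$ ($J = 2 - \frac{41295}{-110} = 2 - 41295 \left(- \frac{1}{110}\right) = 2 - - \frac{8259}{22} = 2 + \frac{8259}{22} = \frac{8303}{22} \approx 377.41$)
$J - \left(113 + 12 \cdot 113\right) = \frac{8303}{22} - \left(113 + 12 \cdot 113\right) = \frac{8303}{22} - \left(113 + 1356\right) = \frac{8303}{22} - 1469 = - \frac{24015}{22}$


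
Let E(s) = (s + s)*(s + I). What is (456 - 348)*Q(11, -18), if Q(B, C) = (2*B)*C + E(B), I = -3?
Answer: -23760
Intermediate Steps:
E(s) = 2*s*(-3 + s) (E(s) = (s + s)*(s - 3) = (2*s)*(-3 + s) = 2*s*(-3 + s))
Q(B, C) = 2*B*C + 2*B*(-3 + B) (Q(B, C) = (2*B)*C + 2*B*(-3 + B) = 2*B*C + 2*B*(-3 + B))
(456 - 348)*Q(11, -18) = (456 - 348)*(2*11*(-3 + 11 - 18)) = 108*(2*11*(-10)) = 108*(-220) = -23760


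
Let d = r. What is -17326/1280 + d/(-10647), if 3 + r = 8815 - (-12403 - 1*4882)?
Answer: -36312347/2271360 ≈ -15.987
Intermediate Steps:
r = 26097 (r = -3 + (8815 - (-12403 - 1*4882)) = -3 + (8815 - (-12403 - 4882)) = -3 + (8815 - 1*(-17285)) = -3 + (8815 + 17285) = -3 + 26100 = 26097)
d = 26097
-17326/1280 + d/(-10647) = -17326/1280 + 26097/(-10647) = -17326*1/1280 + 26097*(-1/10647) = -8663/640 - 8699/3549 = -36312347/2271360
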